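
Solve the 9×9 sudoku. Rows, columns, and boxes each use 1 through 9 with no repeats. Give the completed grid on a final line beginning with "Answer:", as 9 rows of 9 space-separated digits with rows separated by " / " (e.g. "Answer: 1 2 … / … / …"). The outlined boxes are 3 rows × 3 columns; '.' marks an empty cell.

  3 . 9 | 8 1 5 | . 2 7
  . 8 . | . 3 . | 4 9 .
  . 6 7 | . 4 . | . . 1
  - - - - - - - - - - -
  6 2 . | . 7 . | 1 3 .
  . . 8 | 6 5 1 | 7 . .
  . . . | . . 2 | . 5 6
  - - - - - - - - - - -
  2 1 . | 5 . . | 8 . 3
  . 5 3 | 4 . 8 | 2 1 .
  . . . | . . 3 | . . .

Step 1. [r6c7∈{9}] r6c7 has the single candidate 9, so r6c7=9.
Step 2. [r5c8∈{4}] r5c8 has the single candidate 4 ⇒ r5c8=4.
Step 3. [r7c3∈{4,6}] r7c3 is the only open cell in row 7 admitting 4. So r7c3=4.
Step 4. [r8c1∈{7,9}] in row 8, 7 fits only at r8c1. So r8c1=7.
Step 5. [r9c2∈{9}] r9c2 is down to just 9 ⇒ r9c2=9.
Step 6. [r8c5∈{6,9}] r8c5 is the only open cell in row 8 admitting 6. So r8c5=6.
Step 7. [r2c9∈{5}] r2c9's peers cover all but 5 ⇒ r2c9=5.
Step 8. [r3c4∈{2,9}] row 3 places 2 nowhere but r3c4 ⇒ r3c4=2.
Step 9. [r7c8∈{6,7}] across row 7, 6 lands solely at r7c8 ⇒ r7c8=6.
Step 10. [r7c6∈{7,9}] r7c6 is the only open cell in row 7 admitting 7. So r7c6=7.
Step 11. [r6c1∈{1,4}] in col 1, 4 fits only at r6c1. So r6c1=4.
Step 12. [r3c6∈{9}] nothing but 9 survives at r3c6, so r3c6=9.
Step 13. [r6c3∈{1}] r6c3 has the single candidate 1 ⇒ r6c3=1.
Step 14. [r5c2∈{3}] nothing but 3 survives at r5c2 ⇒ r5c2=3.
Step 15. [r3c8∈{8}] r3c8 has the single candidate 8. So r3c8=8.
Step 16. [r4c4∈{9}] r4c4's peers cover all but 9. So r4c4=9.
Step 17. [r2c1∈{1}] nothing but 1 survives at r2c1, so r2c1=1.
Step 18. [r9c1∈{8}] r9c1 has the single candidate 8. So r9c1=8.
Step 19. [r6c5∈{8}] nothing but 8 survives at r6c5 ⇒ r6c5=8.
Step 20. [r5c9∈{2}] nothing but 2 survives at r5c9 ⇒ r5c9=2.
Step 21. [r4c9∈{8}] r4c9 has the single candidate 8, so r4c9=8.
Step 22. [r2c3∈{2}] nothing but 2 survives at r2c3, so r2c3=2.
Step 23. [r3c1∈{5}] r3c1's peers cover all but 5, so r3c1=5.
Step 24. [r9c3∈{6}] r9c3's peers cover all but 6 ⇒ r9c3=6.
Step 25. [r7c5∈{9}] only 9 remains possible at r7c5 ⇒ r7c5=9.
Step 26. [r6c2∈{7}] r6c2 is down to just 7 ⇒ r6c2=7.
Step 27. [r4c6∈{4}] r4c6 has the single candidate 4 ⇒ r4c6=4.
Step 28. [r2c6∈{6}] r2c6 has the single candidate 6 ⇒ r2c6=6.
Step 29. [r8c9∈{9}] r8c9's peers cover all but 9, so r8c9=9.
Step 30. [r4c3∈{5}] r4c3 is down to just 5 ⇒ r4c3=5.
Step 31. [r9c9∈{4}] r9c9's peers cover all but 4, so r9c9=4.
Step 32. [r9c5∈{2}] nothing but 2 survives at r9c5. So r9c5=2.
Step 33. [r3c7∈{3}] nothing but 3 survives at r3c7. So r3c7=3.
Step 34. [r9c8∈{7}] r9c8 has the single candidate 7. So r9c8=7.
Step 35. [r1c2∈{4}] r1c2's peers cover all but 4 ⇒ r1c2=4.
Step 36. [r5c1∈{9}] r5c1's peers cover all but 9, so r5c1=9.
Step 37. [r9c4∈{1}] only 1 remains possible at r9c4 ⇒ r9c4=1.
Step 38. [r2c4∈{7}] only 7 remains possible at r2c4, so r2c4=7.
Step 39. [r9c7∈{5}] r9c7 has the single candidate 5, so r9c7=5.
Step 40. [r6c4∈{3}] r6c4 has the single candidate 3 ⇒ r6c4=3.
Step 41. [r1c7∈{6}] r1c7's peers cover all but 6 ⇒ r1c7=6.

Answer: 3 4 9 8 1 5 6 2 7 / 1 8 2 7 3 6 4 9 5 / 5 6 7 2 4 9 3 8 1 / 6 2 5 9 7 4 1 3 8 / 9 3 8 6 5 1 7 4 2 / 4 7 1 3 8 2 9 5 6 / 2 1 4 5 9 7 8 6 3 / 7 5 3 4 6 8 2 1 9 / 8 9 6 1 2 3 5 7 4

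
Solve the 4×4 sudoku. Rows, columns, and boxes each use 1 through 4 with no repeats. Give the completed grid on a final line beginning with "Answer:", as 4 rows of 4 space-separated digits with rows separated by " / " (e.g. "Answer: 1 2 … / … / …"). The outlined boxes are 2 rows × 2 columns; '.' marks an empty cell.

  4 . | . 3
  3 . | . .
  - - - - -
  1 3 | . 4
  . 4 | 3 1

Step 1. [r2c4∈{2}] r2c4 is down to just 2. So r2c4=2.
Step 2. [r1c3∈{1}] r1c3's peers cover all but 1 ⇒ r1c3=1.
Step 3. [r1c2∈{2}] only 2 remains possible at r1c2 ⇒ r1c2=2.
Step 4. [r2c2∈{1}] nothing but 1 survives at r2c2 ⇒ r2c2=1.
Step 5. [r4c1∈{2}] only 2 remains possible at r4c1. So r4c1=2.
Step 6. [r2c3∈{4}] only 4 remains possible at r2c3 ⇒ r2c3=4.
Step 7. [r3c3∈{2}] r3c3 is down to just 2 ⇒ r3c3=2.

Answer: 4 2 1 3 / 3 1 4 2 / 1 3 2 4 / 2 4 3 1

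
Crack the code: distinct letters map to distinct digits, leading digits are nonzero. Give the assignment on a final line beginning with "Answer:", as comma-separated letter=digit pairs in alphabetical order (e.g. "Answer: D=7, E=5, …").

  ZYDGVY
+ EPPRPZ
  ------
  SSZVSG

Step 1. [col 1: Y + Z ≡ G (mod 10)] Y=1 is one option consistent with column 1 (Y + Z ≡ G (mod 10), carry-in 0) — take it. So Y=1.
Step 2. [col 1: Y + Z ≡ G (mod 10)] column 1 (Y + Z ≡ G (mod 10), carry-in 0) doesn't pin Z yet; pick Z=3 and continue, so Z=3.
Step 3. [col 1: Y + Z ≡ G (mod 10)] from column 1 (Y=1, Z=3, carry-in 0, digits 1,3 already taken and all letters distinct): G must equal 4, so G=4.
Step 4. [col 2: V + P ≡ S (mod 10)] column 2 (V + P ≡ S (mod 10), carry-in 0) doesn't pin V yet; pick V=2 and continue, so V=2.
Step 5. [col 2: V + P ≡ S (mod 10)] P=7 is one option consistent with column 2 (V + P ≡ S (mod 10), carry-in 0) — take it, so P=7.
Step 6. [col 2: V + P ≡ S (mod 10)] column 2: given V=2, P=7, carry-in 0, and digits 1,2,3,4,7 already taken and all letters distinct, V+P≡S (mod 10) forces S=9, so S=9.
Step 7. [col 3: G + R ≡ V (mod 10)] from column 3 (G=4, V=2, carry-in 0, digits 1,2,3,4,7,9 already taken and all letters distinct): R must equal 8, so R=8.
Step 8. [col 4: D + P ≡ Z (mod 10)] in column 4 we have D+P≡Z with carry-in 1; given P=7, Z=3 and digits 1,2,3,4,7,8,9 already taken and all letters distinct, that pins D to 5 ⇒ D=5.
Step 9. [col 6: Z + E ≡ S (mod 10)] column 6: given Z=3, S=9, carry-in 0, and digits 1,2,3,4,5,7,8,9 already taken and all letters distinct, Z+E≡S (mod 10) forces E=6. So E=6.

Answer: D=5, E=6, G=4, P=7, R=8, S=9, V=2, Y=1, Z=3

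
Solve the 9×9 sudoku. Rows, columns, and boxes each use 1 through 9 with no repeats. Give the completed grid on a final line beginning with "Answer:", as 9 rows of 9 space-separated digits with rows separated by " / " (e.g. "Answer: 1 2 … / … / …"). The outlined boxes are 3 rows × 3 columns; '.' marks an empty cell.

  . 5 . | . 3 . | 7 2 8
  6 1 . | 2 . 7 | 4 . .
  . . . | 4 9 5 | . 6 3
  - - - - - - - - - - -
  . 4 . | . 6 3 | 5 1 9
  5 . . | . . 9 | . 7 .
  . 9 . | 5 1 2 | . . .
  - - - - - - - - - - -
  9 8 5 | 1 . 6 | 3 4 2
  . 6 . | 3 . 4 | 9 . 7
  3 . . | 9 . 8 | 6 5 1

Step 1. [r5c3∈{1,2,3,6,8}] in row 5, 1 fits only at r5c3 ⇒ r5c3=1.
Step 2. [r8c3∈{2}] r8c3 has the single candidate 2, so r8c3=2.
Step 3. [r4c1∈{2,7,8}] in row 4, 2 fits only at r4c1. So r4c1=2.
Step 4. [r6c7∈{8}] r6c7 has the single candidate 8. So r6c7=8.
Step 5. [r4c3∈{7,8}] in box 4, 8 fits only at r4c3, so r4c3=8.
Step 6. [r3c3∈{7}] nothing but 7 survives at r3c3. So r3c3=7.
Step 7. [r6c3∈{3,6}] 6 has one home in col 3: r6c3 ⇒ r6c3=6.
Step 8. [r5c5∈{4,8}] col 5 places 4 nowhere but r5c5. So r5c5=4.
Step 9. [r1c3∈{4,9}] 9 has one home in row 1: r1c3. So r1c3=9.
Step 10. [r9c5∈{2,7}] r9c5 is the only open cell in row 9 admitting 2, so r9c5=2.
Step 11. [r5c2∈{3}] r5c2's peers cover all but 3 ⇒ r5c2=3.
Step 12. [r9c3∈{4}] only 4 remains possible at r9c3. So r9c3=4.
Step 13. [r2c8∈{9}] r2c8 is down to just 9. So r2c8=9.
Step 14. [r9c2∈{7}] r9c2 is down to just 7, so r9c2=7.
Step 15. [r5c7∈{2}] only 2 remains possible at r5c7 ⇒ r5c7=2.
Step 16. [r8c1∈{1}] r8c1's peers cover all but 1. So r8c1=1.
Step 17. [r1c4∈{6}] r1c4's peers cover all but 6. So r1c4=6.
Step 18. [r8c8∈{8}] r8c8's peers cover all but 8 ⇒ r8c8=8.
Step 19. [r5c4∈{8}] r5c4's peers cover all but 8. So r5c4=8.
Step 20. [r7c5∈{7}] nothing but 7 survives at r7c5 ⇒ r7c5=7.
Step 21. [r6c8∈{3}] r6c8 has the single candidate 3 ⇒ r6c8=3.
Step 22. [r1c6∈{1}] only 1 remains possible at r1c6 ⇒ r1c6=1.
Step 23. [r3c7∈{1}] r3c7's peers cover all but 1 ⇒ r3c7=1.
Step 24. [r4c4∈{7}] r4c4 has the single candidate 7 ⇒ r4c4=7.
Step 25. [r3c2∈{2}] nothing but 2 survives at r3c2. So r3c2=2.
Step 26. [r5c9∈{6}] r5c9 is down to just 6 ⇒ r5c9=6.
Step 27. [r2c3∈{3}] nothing but 3 survives at r2c3, so r2c3=3.
Step 28. [r2c9∈{5}] r2c9 is down to just 5. So r2c9=5.
Step 29. [r6c9∈{4}] r6c9 is down to just 4. So r6c9=4.
Step 30. [r8c5∈{5}] only 5 remains possible at r8c5, so r8c5=5.
Step 31. [r6c1∈{7}] r6c1 is down to just 7. So r6c1=7.
Step 32. [r3c1∈{8}] nothing but 8 survives at r3c1, so r3c1=8.
Step 33. [r2c5∈{8}] r2c5 has the single candidate 8 ⇒ r2c5=8.
Step 34. [r1c1∈{4}] only 4 remains possible at r1c1 ⇒ r1c1=4.

Answer: 4 5 9 6 3 1 7 2 8 / 6 1 3 2 8 7 4 9 5 / 8 2 7 4 9 5 1 6 3 / 2 4 8 7 6 3 5 1 9 / 5 3 1 8 4 9 2 7 6 / 7 9 6 5 1 2 8 3 4 / 9 8 5 1 7 6 3 4 2 / 1 6 2 3 5 4 9 8 7 / 3 7 4 9 2 8 6 5 1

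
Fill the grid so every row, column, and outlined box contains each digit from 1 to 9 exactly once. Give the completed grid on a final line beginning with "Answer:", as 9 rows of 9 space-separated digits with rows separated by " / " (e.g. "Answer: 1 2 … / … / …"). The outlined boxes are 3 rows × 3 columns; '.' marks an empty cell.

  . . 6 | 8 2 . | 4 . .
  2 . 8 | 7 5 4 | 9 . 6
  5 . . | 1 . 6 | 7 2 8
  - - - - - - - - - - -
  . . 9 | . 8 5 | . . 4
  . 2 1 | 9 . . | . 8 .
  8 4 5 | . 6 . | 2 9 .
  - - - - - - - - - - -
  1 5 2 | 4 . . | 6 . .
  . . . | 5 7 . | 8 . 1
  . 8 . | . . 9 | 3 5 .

Step 1. [r1c6∈{3}] r1c6's peers cover all but 3 ⇒ r1c6=3.
Step 2. [r5c1∈{3,6,7}] r5c1 is the only open cell in row 5 admitting 6. So r5c1=6.
Step 3. [r4c8∈{1,3,6,7}] in row 4, 6 fits only at r4c8 ⇒ r4c8=6.
Step 4. [r3c3∈{3,4}] 4 has one home in row 3: r3c3 ⇒ r3c3=4.
Step 5. [r3c2∈{3,9}] 3 has one home in row 3: r3c2. So r3c2=3.
Step 6. [r6c4∈{3}] r6c4 has the single candidate 3, so r6c4=3.
Step 7. [r6c9∈{7}] r6c9 has the single candidate 7. So r6c9=7.
Step 8. [r4c2∈{7}] only 7 remains possible at r4c2. So r4c2=7.
Step 9. [r1c8∈{1}] only 1 remains possible at r1c8. So r1c8=1.
Step 10. [r1c2∈{9}] only 9 remains possible at r1c2 ⇒ r1c2=9.
Step 11. [r9c1∈{4,7}] 4 has one home in row 9: r9c1 ⇒ r9c1=4.
Step 12. [r5c9∈{3,5}] in row 5, 3 fits only at r5c9, so r5c9=3.
Step 13. [r8c3∈{3}] only 3 remains possible at r8c3. So r8c3=3.
Step 14. [r4c4∈{2}] r4c4 has the single candidate 2, so r4c4=2.
Step 15. [r2c2∈{1}] nothing but 1 survives at r2c2 ⇒ r2c2=1.
Step 16. [r9c5∈{1}] r9c5 has the single candidate 1, so r9c5=1.
Step 17. [r7c6∈{8}] r7c6 has the single candidate 8, so r7c6=8.
Step 18. [r8c8∈{4}] nothing but 4 survives at r8c8, so r8c8=4.
Step 19. [r2c8∈{3}] nothing but 3 survives at r2c8 ⇒ r2c8=3.
Step 20. [r4c7∈{1}] r4c7's peers cover all but 1. So r4c7=1.
Step 21. [r3c5∈{9}] r3c5 has the single candidate 9. So r3c5=9.
Step 22. [r7c5∈{3}] r7c5's peers cover all but 3 ⇒ r7c5=3.
Step 23. [r7c8∈{7}] r7c8's peers cover all but 7. So r7c8=7.
Step 24. [r1c9∈{5}] nothing but 5 survives at r1c9. So r1c9=5.
Step 25. [r9c9∈{2}] only 2 remains possible at r9c9. So r9c9=2.
Step 26. [r6c6∈{1}] r6c6 is down to just 1 ⇒ r6c6=1.
Step 27. [r9c4∈{6}] r9c4 is down to just 6 ⇒ r9c4=6.
Step 28. [r8c1∈{9}] r8c1 is down to just 9. So r8c1=9.
Step 29. [r1c1∈{7}] only 7 remains possible at r1c1 ⇒ r1c1=7.
Step 30. [r4c1∈{3}] r4c1's peers cover all but 3 ⇒ r4c1=3.
Step 31. [r9c3∈{7}] r9c3 has the single candidate 7, so r9c3=7.
Step 32. [r5c6∈{7}] only 7 remains possible at r5c6, so r5c6=7.
Step 33. [r8c2∈{6}] nothing but 6 survives at r8c2, so r8c2=6.
Step 34. [r5c7∈{5}] nothing but 5 survives at r5c7 ⇒ r5c7=5.
Step 35. [r7c9∈{9}] only 9 remains possible at r7c9 ⇒ r7c9=9.
Step 36. [r5c5∈{4}] r5c5 is down to just 4 ⇒ r5c5=4.
Step 37. [r8c6∈{2}] only 2 remains possible at r8c6 ⇒ r8c6=2.

Answer: 7 9 6 8 2 3 4 1 5 / 2 1 8 7 5 4 9 3 6 / 5 3 4 1 9 6 7 2 8 / 3 7 9 2 8 5 1 6 4 / 6 2 1 9 4 7 5 8 3 / 8 4 5 3 6 1 2 9 7 / 1 5 2 4 3 8 6 7 9 / 9 6 3 5 7 2 8 4 1 / 4 8 7 6 1 9 3 5 2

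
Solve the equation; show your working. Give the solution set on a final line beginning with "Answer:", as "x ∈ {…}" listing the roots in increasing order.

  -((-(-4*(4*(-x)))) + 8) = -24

Step 1. [-((-(-4*(4*(-x)))) + 8) = -24] leading − — multiply by −1, so neg: (-(-4*(4*(-x)))) + 8 = 24.
Step 2. [(-(-4*(4*(-x)))) + 8 = 24] +8 is outermost — subtract 8 both sides ⇒ sub: -(-4*(4*(-x))) = 16.
Step 3. [-(-4*(4*(-x))) = 16] LHS negated; negate both sides, so neg: -4*(4*(-x)) = -16.
Step 4. [-4*(4*(-x)) = -16] LHS = -4·(…); ÷-4 both sides. So div: 4*(-x) = 4.
Step 5. [4*(-x) = 4] 4·(inner) — divide through by 4, so div: -x = 1.
Step 6. [-x = 1] flip signs both sides. So neg: x = -1.

Answer: x ∈ {-1}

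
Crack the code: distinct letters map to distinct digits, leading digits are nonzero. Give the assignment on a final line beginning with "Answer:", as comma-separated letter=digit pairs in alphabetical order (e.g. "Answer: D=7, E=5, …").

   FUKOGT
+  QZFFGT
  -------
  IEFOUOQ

Step 1. [col 1: T + T ≡ Q (mod 10)] no forcing yet in column 1 (carry-in 0); Q=6 is free and consistent — try it, so Q=6.
Step 2. [col 1: T + T ≡ Q (mod 10)] T=8 is one option consistent with column 1 (T + T ≡ Q (mod 10), carry-in 0) — take it, so T=8.
Step 3. [col 2: G + G ≡ O (mod 10)] several values work for O in column 2 (G + G ≡ O (mod 10), carry-in 1); try O=5, so O=5.
Step 4. [col 2: G + G ≡ O (mod 10)] several values work for G in column 2 (G + G ≡ O (mod 10), carry-in 1); try G=7. So G=7.
Step 5. [col 3: O + F ≡ U (mod 10)] column 3 (O + F ≡ U (mod 10), carry-in 1) doesn't pin U yet; pick U=9 and continue. So U=9.
Step 6. [I] the sum has 7 digits but both addends have 6; that extra leading digit I is the final carry, namely 1, so I=1.
Step 7. [col 3: O + F ≡ U (mod 10)] column 3: given O=5, U=9, carry-in 1, and digits 1,5,6,7,8,9 already taken and all letters distinct, O+F≡U (mod 10) forces F=3, so F=3.
Step 8. [col 4: K + F ≡ O (mod 10)] from column 4 (F=3, O=5, carry-in 0, digits 1,3,5,6,7,8,9 already taken and all letters distinct): K must equal 2, so K=2.
Step 9. [col 5: U + Z ≡ F (mod 10)] column 5 reads U+Z+carry(0)=F with U=9, F=3; with digits 1,2,3,5,6,7,8,9 already taken and all letters distinct, the only value for Z is 4, so Z=4.
Step 10. [col 6: F + Q ≡ E (mod 10)] column 6: given F=3, Q=6, carry-in 1, and digits 1,2,3,4,5,6,7,8,9 already taken and all letters distinct, F+Q≡E (mod 10) forces E=0. So E=0.

Answer: E=0, F=3, G=7, I=1, K=2, O=5, Q=6, T=8, U=9, Z=4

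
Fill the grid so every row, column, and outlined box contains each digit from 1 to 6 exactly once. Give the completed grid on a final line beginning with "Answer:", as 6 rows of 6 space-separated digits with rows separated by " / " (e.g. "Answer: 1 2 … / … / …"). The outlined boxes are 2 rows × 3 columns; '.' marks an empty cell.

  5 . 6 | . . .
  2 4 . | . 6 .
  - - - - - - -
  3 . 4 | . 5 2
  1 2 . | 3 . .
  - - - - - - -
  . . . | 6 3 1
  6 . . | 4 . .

Step 1. [r1c5∈{1,2,4}] across col 5, 1 lands solely at r1c5, so r1c5=1.
Step 2. [r6c6∈{5}] nothing but 5 survives at r6c6, so r6c6=5.
Step 3. [r1c2∈{3}] r1c2 is down to just 3, so r1c2=3.
Step 4. [r5c3∈{2,5}] r5c3 is the only open cell in row 5 admitting 2, so r5c3=2.
Step 5. [r2c3∈{1}] only 1 remains possible at r2c3, so r2c3=1.
Step 6. [r1c6∈{4}] r1c6's peers cover all but 4. So r1c6=4.
Step 7. [r2c6∈{3}] nothing but 3 survives at r2c6. So r2c6=3.
Step 8. [r1c4∈{2}] only 2 remains possible at r1c4, so r1c4=2.
Step 9. [r5c1∈{4}] r5c1's peers cover all but 4. So r5c1=4.
Step 10. [r6c3∈{3}] r6c3 is down to just 3, so r6c3=3.
Step 11. [r5c2∈{5}] only 5 remains possible at r5c2. So r5c2=5.
Step 12. [r6c5∈{2}] only 2 remains possible at r6c5 ⇒ r6c5=2.
Step 13. [r3c4∈{1}] only 1 remains possible at r3c4 ⇒ r3c4=1.
Step 14. [r4c5∈{4}] r4c5 is down to just 4 ⇒ r4c5=4.
Step 15. [r3c2∈{6}] nothing but 6 survives at r3c2 ⇒ r3c2=6.
Step 16. [r2c4∈{5}] r2c4 is down to just 5, so r2c4=5.
Step 17. [r6c2∈{1}] r6c2 is down to just 1. So r6c2=1.
Step 18. [r4c6∈{6}] r4c6 is down to just 6. So r4c6=6.
Step 19. [r4c3∈{5}] nothing but 5 survives at r4c3 ⇒ r4c3=5.

Answer: 5 3 6 2 1 4 / 2 4 1 5 6 3 / 3 6 4 1 5 2 / 1 2 5 3 4 6 / 4 5 2 6 3 1 / 6 1 3 4 2 5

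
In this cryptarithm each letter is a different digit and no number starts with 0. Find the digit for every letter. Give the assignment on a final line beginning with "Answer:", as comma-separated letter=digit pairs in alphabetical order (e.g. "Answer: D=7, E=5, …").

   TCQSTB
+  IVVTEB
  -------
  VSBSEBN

Step 1. [col 1: B + B ≡ N (mod 10)] several values work for N in column 1 (B + B ≡ N (mod 10), carry-in 0); try N=2 ⇒ N=2.
Step 2. [V] V is the leading digit of a 7-digit sum of two 6-digit numbers; the final carry is exactly 1, so V=1.
Step 3. [col 1: B + B ≡ N (mod 10)] column 1: given N=2, carry-in 0, and digits 1,2 already taken and all letters distinct, B+B≡N (mod 10) forces B=6 ⇒ B=6.
Step 4. [col 2: T + E ≡ B (mod 10)] T=7 is one option consistent with column 2 (T + E ≡ B (mod 10), carry-in 1) — take it ⇒ T=7.
Step 5. [col 2: T + E ≡ B (mod 10)] column 2 reads T+E+carry(1)=B with T=7, B=6; with digits 1,2,6,7 already taken and all letters distinct, the only value for E is 8. So E=8.
Step 6. [col 3: S + T ≡ E (mod 10)] from column 3 (T=7, E=8, carry-in 1, digits 1,2,6,7,8 already taken and all letters distinct): S must equal 0, so S=0.
Step 7. [col 4: Q + V ≡ S (mod 10)] column 4 reads Q+V+carry(0)=S with V=1, S=0; with digits 0,1,2,6,7,8 already taken and all letters distinct, the only value for Q is 9, so Q=9.
Step 8. [col 5: C + V ≡ B (mod 10)] column 5: given V=1, B=6, carry-in 1, and digits 0,1,2,6,7,8,9 already taken and all letters distinct, C+V≡B (mod 10) forces C=4. So C=4.
Step 9. [col 6: T + I ≡ S (mod 10)] from column 6 (T=7, S=0, carry-in 0, digits 0,1,2,4,6,7,8,9 already taken and all letters distinct): I must equal 3. So I=3.

Answer: B=6, C=4, E=8, I=3, N=2, Q=9, S=0, T=7, V=1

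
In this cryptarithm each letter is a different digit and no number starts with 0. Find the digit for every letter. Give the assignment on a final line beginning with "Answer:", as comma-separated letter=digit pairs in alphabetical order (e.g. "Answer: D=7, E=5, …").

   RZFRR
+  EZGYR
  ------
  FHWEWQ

Step 1. [F] the sum has 6 digits but both addends have 5; that extra leading digit F is the final carry, namely 1. So F=1.
Step 2. [col 1: R + R ≡ Q (mod 10)] Q=0 is one option consistent with column 1 (R + R ≡ Q (mod 10), carry-in 0) — take it, so Q=0.
Step 3. [col 1: R + R ≡ Q (mod 10)] from column 1 (Q=0, carry-in 0, digits 0,1 already taken and all letters distinct): R must equal 5 ⇒ R=5.
Step 4. [col 2: R + Y ≡ W (mod 10)] W=8 is one option consistent with column 2 (R + Y ≡ W (mod 10), carry-in 1) — take it, so W=8.
Step 5. [col 2: R + Y ≡ W (mod 10)] in column 2 we have R+Y≡W with carry-in 1; given R=5, W=8 and digits 0,1,5,8 already taken and all letters distinct, that pins Y to 2. So Y=2.
Step 6. [col 3: F + G ≡ E (mod 10)] no forcing yet in column 3 (carry-in 0); G=6 is free and consistent — try it. So G=6.
Step 7. [col 3: F + G ≡ E (mod 10)] from column 3 (F=1, G=6, carry-in 0, digits 0,1,2,5,6,8 already taken and all letters distinct): E must equal 7, so E=7.
Step 8. [col 4: Z + Z ≡ W (mod 10)] several values work for Z in column 4 (Z + Z ≡ W (mod 10), carry-in 0); try Z=9, so Z=9.
Step 9. [col 5: R + E ≡ H (mod 10)] in column 5 we have R+E≡H with carry-in 1; given R=5, E=7 and digits 0,1,2,5,6,7,8,9 already taken and all letters distinct, that pins H to 3. So H=3.

Answer: E=7, F=1, G=6, H=3, Q=0, R=5, W=8, Y=2, Z=9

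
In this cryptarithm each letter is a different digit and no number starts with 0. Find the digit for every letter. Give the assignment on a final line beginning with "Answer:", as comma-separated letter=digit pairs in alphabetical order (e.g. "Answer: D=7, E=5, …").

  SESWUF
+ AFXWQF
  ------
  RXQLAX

Step 1. [col 1: F + F ≡ X (mod 10)] column 1 (F + F ≡ X (mod 10), carry-in 0) doesn't pin X yet; pick X=8 and continue ⇒ X=8.
Step 2. [col 1: F + F ≡ X (mod 10)] column 1 (F + F ≡ X (mod 10), carry-in 0) doesn't pin F yet; pick F=4 and continue ⇒ F=4.
Step 3. [col 2: U + Q ≡ A (mod 10)] no forcing yet in column 2 (carry-in 0); U=6 is free and consistent — try it ⇒ U=6.
Step 4. [col 2: U + Q ≡ A (mod 10)] column 2 (U + Q ≡ A (mod 10), carry-in 0) doesn't pin A yet; pick A=7 and continue, so A=7.
Step 5. [col 2: U + Q ≡ A (mod 10)] in column 2 we have U+Q≡A with carry-in 0; given U=6, A=7 and digits 4,6,7,8 already taken and all letters distinct, that pins Q to 1 ⇒ Q=1.
Step 6. [col 3: W + W ≡ L (mod 10)] from column 3 (nothing yet, carry-in 0, digits 1,4,6,7,8 already taken and all letters distinct): W must equal 5 ⇒ W=5.
Step 7. [col 3: W + W ≡ L (mod 10)] in column 3 we have W+W≡L with carry-in 0; given W=5 and digits 1,4,5,6,7,8 already taken and all letters distinct, that pins L to 0, so L=0.
Step 8. [col 4: S + X ≡ Q (mod 10)] column 4 reads S+X+carry(1)=Q with X=8, Q=1; with digits 0,1,4,5,6,7,8 already taken and all letters distinct, the only value for S is 2. So S=2.
Step 9. [col 5: E + F ≡ X (mod 10)] in column 5 we have E+F≡X with carry-in 1; given F=4, X=8 and digits 0,1,2,4,5,6,7,8 already taken and all letters distinct, that pins E to 3. So E=3.
Step 10. [col 6: S + A ≡ R (mod 10)] column 6: given S=2, A=7, carry-in 0, and digits 0,1,2,3,4,5,6,7,8 already taken and all letters distinct, S+A≡R (mod 10) forces R=9 ⇒ R=9.

Answer: A=7, E=3, F=4, L=0, Q=1, R=9, S=2, U=6, W=5, X=8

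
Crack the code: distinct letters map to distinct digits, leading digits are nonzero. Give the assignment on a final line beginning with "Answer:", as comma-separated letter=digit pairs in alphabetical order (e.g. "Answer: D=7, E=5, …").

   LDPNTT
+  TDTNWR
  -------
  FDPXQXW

Step 1. [col 1: T + R ≡ W (mod 10)] W=2 is one option consistent with column 1 (T + R ≡ W (mod 10), carry-in 0) — take it, so W=2.
Step 2. [col 1: T + R ≡ W (mod 10)] several values work for T in column 1 (T + R ≡ W (mod 10), carry-in 0); try T=7 ⇒ T=7.
Step 3. [F] the sum has 7 digits but both addends have 6; that extra leading digit F is the final carry, namely 1. So F=1.
Step 4. [col 1: T + R ≡ W (mod 10)] column 1 reads T+R+carry(0)=W with T=7, W=2; with digits 1,2,7 already taken and all letters distinct, the only value for R is 5 ⇒ R=5.
Step 5. [col 2: T + W ≡ X (mod 10)] column 2 reads T+W+carry(1)=X with T=7, W=2; with digits 1,2,5,7 already taken and all letters distinct, the only value for X is 0. So X=0.
Step 6. [col 3: N + N ≡ Q (mod 10)] no forcing yet in column 3 (carry-in 1); Q=9 is free and consistent — try it ⇒ Q=9.
Step 7. [col 3: N + N ≡ Q (mod 10)] column 3: given Q=9, carry-in 1, and digits 0,1,2,5,7,9 already taken and all letters distinct, N+N≡Q (mod 10) forces N=4, so N=4.
Step 8. [col 4: P + T ≡ X (mod 10)] in column 4 we have P+T≡X with carry-in 0; given T=7, X=0 and digits 0,1,2,4,5,7,9 already taken and all letters distinct, that pins P to 3 ⇒ P=3.
Step 9. [col 5: D + D ≡ P (mod 10)] column 5 reads D+D+carry(1)=P with P=3; with digits 0,1,2,3,4,5,7,9 already taken and all letters distinct, the only value for D is 6. So D=6.
Step 10. [col 6: L + T ≡ D (mod 10)] column 6 reads L+T+carry(1)=D with T=7, D=6; with digits 0,1,2,3,4,5,6,7,9 already taken and all letters distinct, the only value for L is 8. So L=8.

Answer: D=6, F=1, L=8, N=4, P=3, Q=9, R=5, T=7, W=2, X=0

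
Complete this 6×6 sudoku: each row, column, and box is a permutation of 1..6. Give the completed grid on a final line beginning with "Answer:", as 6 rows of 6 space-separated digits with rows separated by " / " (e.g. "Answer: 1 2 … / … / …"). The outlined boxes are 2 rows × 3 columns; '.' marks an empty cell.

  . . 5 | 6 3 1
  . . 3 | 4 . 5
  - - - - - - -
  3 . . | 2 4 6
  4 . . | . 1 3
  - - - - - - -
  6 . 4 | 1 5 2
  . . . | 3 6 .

Step 1. [r1c1∈{2}] nothing but 2 survives at r1c1 ⇒ r1c1=2.
Step 2. [r3c2∈{1,5}] in row 3, 5 fits only at r3c2, so r3c2=5.
Step 3. [r2c2∈{1,6}] r2c2 is the only open cell in row 2 admitting 6, so r2c2=6.
Step 4. [r6c2∈{1,2}] 1 has one home in col 2: r6c2. So r6c2=1.
Step 5. [r4c2∈{2}] r4c2 has the single candidate 2. So r4c2=2.
Step 6. [r5c2∈{3}] only 3 remains possible at r5c2. So r5c2=3.
Step 7. [r6c6∈{4}] r6c6 has the single candidate 4, so r6c6=4.
Step 8. [r4c4∈{5}] r4c4's peers cover all but 5, so r4c4=5.
Step 9. [r3c3∈{1}] r3c3 has the single candidate 1 ⇒ r3c3=1.
Step 10. [r4c3∈{6}] only 6 remains possible at r4c3. So r4c3=6.
Step 11. [r6c3∈{2}] only 2 remains possible at r6c3, so r6c3=2.
Step 12. [r6c1∈{5}] r6c1 has the single candidate 5 ⇒ r6c1=5.
Step 13. [r2c1∈{1}] r2c1 has the single candidate 1, so r2c1=1.
Step 14. [r2c5∈{2}] only 2 remains possible at r2c5, so r2c5=2.
Step 15. [r1c2∈{4}] only 4 remains possible at r1c2, so r1c2=4.

Answer: 2 4 5 6 3 1 / 1 6 3 4 2 5 / 3 5 1 2 4 6 / 4 2 6 5 1 3 / 6 3 4 1 5 2 / 5 1 2 3 6 4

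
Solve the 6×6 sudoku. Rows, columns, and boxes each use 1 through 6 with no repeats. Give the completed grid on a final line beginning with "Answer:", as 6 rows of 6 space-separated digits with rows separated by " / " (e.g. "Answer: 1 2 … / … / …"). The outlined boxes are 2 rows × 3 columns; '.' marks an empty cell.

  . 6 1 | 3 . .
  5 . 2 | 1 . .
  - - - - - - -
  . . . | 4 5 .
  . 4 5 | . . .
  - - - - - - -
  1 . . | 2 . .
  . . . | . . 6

Step 1. [r2c6∈{4}] nothing but 4 survives at r2c6, so r2c6=4.
Step 2. [r5c3∈{3,4,6}] 6 has one home in row 5: r5c3. So r5c3=6.
Step 3. [r3c3∈{3}] r3c3 is down to just 3, so r3c3=3.
Step 4. [r6c1∈{2,3,4}] r6c1 is the only open cell in col 1 admitting 3 ⇒ r6c1=3.
Step 5. [r1c5∈{2}] only 2 remains possible at r1c5. So r1c5=2.
Step 6. [r6c4∈{5}] only 5 remains possible at r6c4. So r6c4=5.
Step 7. [r5c6∈{3}] nothing but 3 survives at r5c6 ⇒ r5c6=3.
Step 8. [r4c4∈{6}] r4c4's peers cover all but 6, so r4c4=6.
Step 9. [r4c1∈{2}] nothing but 2 survives at r4c1. So r4c1=2.
Step 10. [r4c6∈{1}] r4c6 is down to just 1. So r4c6=1.
Step 11. [r6c3∈{4}] r6c3's peers cover all but 4 ⇒ r6c3=4.
Step 12. [r5c2∈{5}] only 5 remains possible at r5c2, so r5c2=5.
Step 13. [r1c1∈{4}] r1c1 is down to just 4. So r1c1=4.
Step 14. [r2c5∈{6}] r2c5 is down to just 6. So r2c5=6.
Step 15. [r6c5∈{1}] nothing but 1 survives at r6c5 ⇒ r6c5=1.
Step 16. [r3c6∈{2}] r3c6 has the single candidate 2. So r3c6=2.
Step 17. [r6c2∈{2}] nothing but 2 survives at r6c2. So r6c2=2.
Step 18. [r4c5∈{3}] r4c5 has the single candidate 3. So r4c5=3.
Step 19. [r2c2∈{3}] r2c2 has the single candidate 3 ⇒ r2c2=3.
Step 20. [r3c1∈{6}] only 6 remains possible at r3c1. So r3c1=6.
Step 21. [r3c2∈{1}] nothing but 1 survives at r3c2. So r3c2=1.
Step 22. [r1c6∈{5}] r1c6 has the single candidate 5. So r1c6=5.
Step 23. [r5c5∈{4}] r5c5's peers cover all but 4. So r5c5=4.

Answer: 4 6 1 3 2 5 / 5 3 2 1 6 4 / 6 1 3 4 5 2 / 2 4 5 6 3 1 / 1 5 6 2 4 3 / 3 2 4 5 1 6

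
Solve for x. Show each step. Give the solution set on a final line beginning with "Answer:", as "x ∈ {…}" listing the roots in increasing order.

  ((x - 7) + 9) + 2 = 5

Step 1. [((x - 7) + 9) + 2 = 5] the outer +2 inverts by subtracting 2, so sub: (x - 7) + 9 = 3.
Step 2. [(x - 7) + 9 = 3] the outer +9 inverts by subtracting 9 ⇒ sub: x - 7 = -6.
Step 3. [x - 7 = -6] add 7: x sits inside (… - 7), so sub: x = 1.

Answer: x ∈ {1}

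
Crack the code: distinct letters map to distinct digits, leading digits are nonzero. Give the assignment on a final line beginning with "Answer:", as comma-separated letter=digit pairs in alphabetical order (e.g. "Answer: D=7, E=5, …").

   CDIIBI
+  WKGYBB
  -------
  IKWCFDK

Step 1. [col 1: I + B ≡ K (mod 10)] no forcing yet in column 1 (carry-in 0); I=1 is free and consistent — try it ⇒ I=1.
Step 2. [col 1: I + B ≡ K (mod 10)] column 1 (I + B ≡ K (mod 10), carry-in 0) doesn't pin K yet; pick K=3 and continue. So K=3.
Step 3. [col 1: I + B ≡ K (mod 10)] from column 1 (I=1, K=3, carry-in 0, digits 1,3 already taken and all letters distinct): B must equal 2, so B=2.
Step 4. [col 2: B + B ≡ D (mod 10)] from column 2 (B=2, carry-in 0, digits 1,2,3 already taken and all letters distinct): D must equal 4, so D=4.
Step 5. [col 3: I + Y ≡ F (mod 10)] column 3 (I + Y ≡ F (mod 10), carry-in 0) doesn't pin F yet; pick F=9 and continue, so F=9.
Step 6. [col 3: I + Y ≡ F (mod 10)] column 3: given I=1, F=9, carry-in 0, and digits 1,2,3,4,9 already taken and all letters distinct, I+Y≡F (mod 10) forces Y=8, so Y=8.
Step 7. [col 4: I + G ≡ C (mod 10)] several values work for C in column 4 (I + G ≡ C (mod 10), carry-in 0); try C=6 ⇒ C=6.
Step 8. [col 4: I + G ≡ C (mod 10)] column 4 reads I+G+carry(0)=C with I=1, C=6; with digits 1,2,3,4,6,8,9 already taken and all letters distinct, the only value for G is 5. So G=5.
Step 9. [col 5: D + K ≡ W (mod 10)] from column 5 (D=4, K=3, carry-in 0, digits 1,2,3,4,5,6,8,9 already taken and all letters distinct): W must equal 7, so W=7.

Answer: B=2, C=6, D=4, F=9, G=5, I=1, K=3, W=7, Y=8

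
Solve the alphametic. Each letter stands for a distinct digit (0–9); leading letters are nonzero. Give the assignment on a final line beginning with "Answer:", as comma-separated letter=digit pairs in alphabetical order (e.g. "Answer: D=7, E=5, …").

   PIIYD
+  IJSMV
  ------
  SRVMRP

Step 1. [col 1: D + V ≡ P (mod 10)] several values work for V in column 1 (D + V ≡ P (mod 10), carry-in 0); try V=9 ⇒ V=9.
Step 2. [col 1: D + V ≡ P (mod 10)] P=7 is one option consistent with column 1 (D + V ≡ P (mod 10), carry-in 0) — take it ⇒ P=7.
Step 3. [col 1: D + V ≡ P (mod 10)] column 1: given V=9, P=7, carry-in 0, and digits 7,9 already taken and all letters distinct, D+V≡P (mod 10) forces D=8 ⇒ D=8.
Step 4. [col 2: Y + M ≡ R (mod 10)] R=0 is one option consistent with column 2 (Y + M ≡ R (mod 10), carry-in 1) — take it ⇒ R=0.
Step 5. [col 2: Y + M ≡ R (mod 10)] M=5 is one option consistent with column 2 (Y + M ≡ R (mod 10), carry-in 1) — take it. So M=5.
Step 6. [S] S is the leading digit of a 6-digit sum of two 5-digit numbers; the final carry is exactly 1 ⇒ S=1.
Step 7. [col 2: Y + M ≡ R (mod 10)] column 2 reads Y+M+carry(1)=R with M=5, R=0; with digits 0,1,5,7,8,9 already taken and all letters distinct, the only value for Y is 4. So Y=4.
Step 8. [col 3: I + S ≡ M (mod 10)] from column 3 (S=1, M=5, carry-in 1, digits 0,1,4,5,7,8,9 already taken and all letters distinct): I must equal 3, so I=3.
Step 9. [col 4: I + J ≡ V (mod 10)] in column 4 we have I+J≡V with carry-in 0; given I=3, V=9 and digits 0,1,3,4,5,7,8,9 already taken and all letters distinct, that pins J to 6, so J=6.

Answer: D=8, I=3, J=6, M=5, P=7, R=0, S=1, V=9, Y=4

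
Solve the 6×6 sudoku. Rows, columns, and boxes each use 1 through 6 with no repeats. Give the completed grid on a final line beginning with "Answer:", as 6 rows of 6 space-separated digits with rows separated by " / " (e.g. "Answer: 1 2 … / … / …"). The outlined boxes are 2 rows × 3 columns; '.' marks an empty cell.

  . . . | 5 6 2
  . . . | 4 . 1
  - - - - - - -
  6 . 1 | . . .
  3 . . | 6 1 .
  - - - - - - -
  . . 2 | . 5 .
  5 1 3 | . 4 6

Step 1. [r4c2∈{2,4,5}] 2 has one home in row 4: r4c2. So r4c2=2.
Step 2. [r1c3∈{4}] nothing but 4 survives at r1c3, so r1c3=4.
Step 3. [r4c3∈{5}] nothing but 5 survives at r4c3. So r4c3=5.
Step 4. [r5c6∈{3}] r5c6's peers cover all but 3. So r5c6=3.
Step 5. [r5c2∈{4,6}] row 5 places 6 nowhere but r5c2, so r5c2=6.
Step 6. [r2c5∈{3}] r2c5 is down to just 3, so r2c5=3.
Step 7. [r3c6∈{4,5}] row 3 places 5 nowhere but r3c6 ⇒ r3c6=5.
Step 8. [r3c5∈{2}] r3c5 has the single candidate 2 ⇒ r3c5=2.
Step 9. [r2c1∈{2}] only 2 remains possible at r2c1. So r2c1=2.
Step 10. [r4c6∈{4}] only 4 remains possible at r4c6. So r4c6=4.
Step 11. [r2c2∈{5}] r2c2 has the single candidate 5 ⇒ r2c2=5.
Step 12. [r2c3∈{6}] nothing but 6 survives at r2c3. So r2c3=6.
Step 13. [r3c4∈{3}] nothing but 3 survives at r3c4 ⇒ r3c4=3.
Step 14. [r1c1∈{1}] r1c1 has the single candidate 1, so r1c1=1.
Step 15. [r1c2∈{3}] nothing but 3 survives at r1c2 ⇒ r1c2=3.
Step 16. [r5c4∈{1}] r5c4's peers cover all but 1. So r5c4=1.
Step 17. [r5c1∈{4}] only 4 remains possible at r5c1 ⇒ r5c1=4.
Step 18. [r6c4∈{2}] r6c4 has the single candidate 2, so r6c4=2.
Step 19. [r3c2∈{4}] nothing but 4 survives at r3c2. So r3c2=4.

Answer: 1 3 4 5 6 2 / 2 5 6 4 3 1 / 6 4 1 3 2 5 / 3 2 5 6 1 4 / 4 6 2 1 5 3 / 5 1 3 2 4 6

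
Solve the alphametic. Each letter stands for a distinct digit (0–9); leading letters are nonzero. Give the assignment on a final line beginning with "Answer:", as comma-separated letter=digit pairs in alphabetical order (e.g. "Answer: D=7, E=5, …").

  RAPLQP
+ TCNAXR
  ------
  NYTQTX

Step 1. [col 1: P + R ≡ X (mod 10)] column 1 (P + R ≡ X (mod 10), carry-in 0) doesn't pin X yet; pick X=0 and continue ⇒ X=0.
Step 2. [col 1: P + R ≡ X (mod 10)] column 1 (P + R ≡ X (mod 10), carry-in 0) doesn't pin P yet; pick P=9 and continue, so P=9.
Step 3. [col 1: P + R ≡ X (mod 10)] column 1: given P=9, X=0, carry-in 0, and digits 0,9 already taken and all letters distinct, P+R≡X (mod 10) forces R=1. So R=1.
Step 4. [col 2: Q + X ≡ T (mod 10)] several values work for Q in column 2 (Q + X ≡ T (mod 10), carry-in 1); try Q=5 ⇒ Q=5.
Step 5. [col 2: Q + X ≡ T (mod 10)] in column 2 we have Q+X≡T with carry-in 1; given Q=5, X=0 and digits 0,1,5,9 already taken and all letters distinct, that pins T to 6 ⇒ T=6.
Step 6. [col 3: L + A ≡ Q (mod 10)] no forcing yet in column 3 (carry-in 0); L=2 is free and consistent — try it ⇒ L=2.
Step 7. [col 3: L + A ≡ Q (mod 10)] from column 3 (L=2, Q=5, carry-in 0, digits 0,1,2,5,6,9 already taken and all letters distinct): A must equal 3. So A=3.
Step 8. [col 4: P + N ≡ T (mod 10)] column 4 reads P+N+carry(0)=T with P=9, T=6; with digits 0,1,2,3,5,6,9 already taken and all letters distinct, the only value for N is 7 ⇒ N=7.
Step 9. [col 5: A + C ≡ Y (mod 10)] column 5: given A=3, carry-in 1, and digits 0,1,2,3,5,6,7,9 already taken and all letters distinct, A+C≡Y (mod 10) forces C=4, so C=4.
Step 10. [col 5: A + C ≡ Y (mod 10)] column 5 reads A+C+carry(1)=Y with A=3, C=4; with digits 0,1,2,3,4,5,6,7,9 already taken and all letters distinct, the only value for Y is 8 ⇒ Y=8.

Answer: A=3, C=4, L=2, N=7, P=9, Q=5, R=1, T=6, X=0, Y=8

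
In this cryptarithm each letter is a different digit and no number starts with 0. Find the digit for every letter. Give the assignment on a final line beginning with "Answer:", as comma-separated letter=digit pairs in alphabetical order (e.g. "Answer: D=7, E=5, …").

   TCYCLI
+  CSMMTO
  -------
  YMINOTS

Step 1. [Y] Y is the leading digit of a 7-digit sum of two 6-digit numbers; the final carry is exactly 1. So Y=1.
Step 2. [col 1: I + O ≡ S (mod 10)] several values work for O in column 1 (I + O ≡ S (mod 10), carry-in 0); try O=2. So O=2.
Step 3. [col 1: I + O ≡ S (mod 10)] column 1 (I + O ≡ S (mod 10), carry-in 0) doesn't pin I yet; pick I=7 and continue, so I=7.
Step 4. [col 1: I + O ≡ S (mod 10)] from column 1 (I=7, O=2, carry-in 0, digits 1,2,7 already taken and all letters distinct): S must equal 9, so S=9.
Step 5. [col 2: L + T ≡ T (mod 10)] from column 2 (nothing yet, carry-in 0, digits 1,2,7,9 already taken and all letters distinct): L must equal 0, so L=0.
Step 6. [col 2: L + T ≡ T (mod 10)] T=5 is one option consistent with column 2 (L + T ≡ T (mod 10), carry-in 0) — take it, so T=5.
Step 7. [col 3: C + M ≡ O (mod 10)] several values work for M in column 3 (C + M ≡ O (mod 10), carry-in 0); try M=4 ⇒ M=4.
Step 8. [col 3: C + M ≡ O (mod 10)] column 3 reads C+M+carry(0)=O with M=4, O=2; with digits 0,1,2,4,5,7,9 already taken and all letters distinct, the only value for C is 8 ⇒ C=8.
Step 9. [col 4: Y + M ≡ N (mod 10)] from column 4 (Y=1, M=4, carry-in 1, digits 0,1,2,4,5,7,8,9 already taken and all letters distinct): N must equal 6 ⇒ N=6.

Answer: C=8, I=7, L=0, M=4, N=6, O=2, S=9, T=5, Y=1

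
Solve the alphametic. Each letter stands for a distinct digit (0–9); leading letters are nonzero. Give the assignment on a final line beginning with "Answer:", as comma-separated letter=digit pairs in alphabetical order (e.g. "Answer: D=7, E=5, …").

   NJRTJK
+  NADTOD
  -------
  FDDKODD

Step 1. [F] the sum has 7 digits but both addends have 6; that extra leading digit F is the final carry, namely 1. So F=1.
Step 2. [col 1: K + D ≡ D (mod 10)] in column 1 we have K+D≡D with carry-in 0; given nothing yet and digits 1 already taken and all letters distinct, that pins K to 0. So K=0.
Step 3. [col 1: K + D ≡ D (mod 10)] column 1 (K + D ≡ D (mod 10), carry-in 0) doesn't pin D yet; pick D=3 and continue, so D=3.
Step 4. [col 2: J + O ≡ D (mod 10)] column 2 (J + O ≡ D (mod 10), carry-in 0) doesn't pin O yet; pick O=5 and continue ⇒ O=5.
Step 5. [col 2: J + O ≡ D (mod 10)] in column 2 we have J+O≡D with carry-in 0; given O=5, D=3 and digits 0,1,3,5 already taken and all letters distinct, that pins J to 8 ⇒ J=8.
Step 6. [col 3: T + T ≡ O (mod 10)] T=2 is one option consistent with column 3 (T + T ≡ O (mod 10), carry-in 1) — take it. So T=2.
Step 7. [col 4: R + D ≡ K (mod 10)] in column 4 we have R+D≡K with carry-in 0; given D=3, K=0 and digits 0,1,2,3,5,8 already taken and all letters distinct, that pins R to 7. So R=7.
Step 8. [col 5: J + A ≡ D (mod 10)] from column 5 (J=8, D=3, carry-in 1, digits 0,1,2,3,5,7,8 already taken and all letters distinct): A must equal 4 ⇒ A=4.
Step 9. [col 6: N + N ≡ D (mod 10)] in column 6 we have N+N≡D with carry-in 1; given D=3 and digits 0,1,2,3,4,5,7,8 already taken and all letters distinct, that pins N to 6 ⇒ N=6.

Answer: A=4, D=3, F=1, J=8, K=0, N=6, O=5, R=7, T=2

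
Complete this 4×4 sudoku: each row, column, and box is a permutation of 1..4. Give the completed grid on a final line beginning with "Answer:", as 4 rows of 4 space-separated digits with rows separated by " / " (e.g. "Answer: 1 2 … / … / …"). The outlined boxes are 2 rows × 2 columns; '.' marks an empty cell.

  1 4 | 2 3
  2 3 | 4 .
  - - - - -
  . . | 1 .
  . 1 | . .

Step 1. [r4c4∈{2,4}] 2 has one home in row 4: r4c4 ⇒ r4c4=2.
Step 2. [r3c1∈{3,4}] in row 3, 3 fits only at r3c1 ⇒ r3c1=3.
Step 3. [r3c4∈{4}] r3c4 has the single candidate 4, so r3c4=4.
Step 4. [r3c2∈{2}] r3c2's peers cover all but 2. So r3c2=2.
Step 5. [r2c4∈{1}] only 1 remains possible at r2c4. So r2c4=1.
Step 6. [r4c1∈{4}] r4c1 is down to just 4 ⇒ r4c1=4.
Step 7. [r4c3∈{3}] nothing but 3 survives at r4c3, so r4c3=3.

Answer: 1 4 2 3 / 2 3 4 1 / 3 2 1 4 / 4 1 3 2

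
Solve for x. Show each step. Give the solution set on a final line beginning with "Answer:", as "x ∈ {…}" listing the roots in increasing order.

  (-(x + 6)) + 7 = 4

Step 1. [(-(x + 6)) + 7 = 4] peel the +7: subtract 7 from each side ⇒ sub: -(x + 6) = -3.
Step 2. [-(x + 6) = -3] leading − — multiply by −1. So neg: x + 6 = 3.
Step 3. [x + 6 = 3] 6 comes off first (subtract 6), so sub: x = -3.

Answer: x ∈ {-3}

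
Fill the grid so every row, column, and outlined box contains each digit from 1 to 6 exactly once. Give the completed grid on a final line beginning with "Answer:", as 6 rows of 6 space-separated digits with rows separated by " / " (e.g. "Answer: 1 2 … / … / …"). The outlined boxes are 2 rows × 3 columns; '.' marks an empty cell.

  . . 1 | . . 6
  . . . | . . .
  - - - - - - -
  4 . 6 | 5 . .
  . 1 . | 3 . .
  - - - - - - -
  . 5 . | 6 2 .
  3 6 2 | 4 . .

Step 1. [r2c3∈{3,4,5}] 3 has one home in col 3: r2c3. So r2c3=3.
Step 2. [r1c4∈{2}] nothing but 2 survives at r1c4 ⇒ r1c4=2.
Step 3. [r3c5∈{1}] r3c5 has the single candidate 1, so r3c5=1.
Step 4. [r6c6∈{1,5}] in row 6, 1 fits only at r6c6. So r6c6=1.
Step 5. [r2c6∈{4,5}] in col 6, 5 fits only at r2c6. So r2c6=5.
Step 6. [r2c5∈{4}] only 4 remains possible at r2c5. So r2c5=4.
Step 7. [r3c6∈{2}] only 2 remains possible at r3c6. So r3c6=2.
Step 8. [r4c1∈{2,5}] r4c1 is the only open cell in row 4 admitting 2. So r4c1=2.
Step 9. [r2c1∈{6}] nothing but 6 survives at r2c1 ⇒ r2c1=6.
Step 10. [r4c6∈{4}] only 4 remains possible at r4c6. So r4c6=4.
Step 11. [r3c2∈{3}] r3c2 is down to just 3. So r3c2=3.
Step 12. [r2c2∈{2}] nothing but 2 survives at r2c2 ⇒ r2c2=2.
Step 13. [r6c5∈{5}] nothing but 5 survives at r6c5. So r6c5=5.
Step 14. [r4c5∈{6}] only 6 remains possible at r4c5. So r4c5=6.
Step 15. [r5c1∈{1}] r5c1's peers cover all but 1, so r5c1=1.
Step 16. [r1c2∈{4}] r1c2's peers cover all but 4. So r1c2=4.
Step 17. [r2c4∈{1}] r2c4 has the single candidate 1 ⇒ r2c4=1.
Step 18. [r5c6∈{3}] only 3 remains possible at r5c6. So r5c6=3.
Step 19. [r5c3∈{4}] nothing but 4 survives at r5c3 ⇒ r5c3=4.
Step 20. [r4c3∈{5}] r4c3's peers cover all but 5. So r4c3=5.
Step 21. [r1c1∈{5}] r1c1 is down to just 5 ⇒ r1c1=5.
Step 22. [r1c5∈{3}] r1c5 is down to just 3 ⇒ r1c5=3.

Answer: 5 4 1 2 3 6 / 6 2 3 1 4 5 / 4 3 6 5 1 2 / 2 1 5 3 6 4 / 1 5 4 6 2 3 / 3 6 2 4 5 1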